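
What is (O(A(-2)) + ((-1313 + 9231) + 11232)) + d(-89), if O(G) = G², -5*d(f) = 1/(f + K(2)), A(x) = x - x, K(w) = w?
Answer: 8330251/435 ≈ 19150.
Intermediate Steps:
A(x) = 0
d(f) = -1/(5*(2 + f)) (d(f) = -1/(5*(f + 2)) = -1/(5*(2 + f)))
(O(A(-2)) + ((-1313 + 9231) + 11232)) + d(-89) = (0² + ((-1313 + 9231) + 11232)) - 1/(10 + 5*(-89)) = (0 + (7918 + 11232)) - 1/(10 - 445) = (0 + 19150) - 1/(-435) = 19150 - 1*(-1/435) = 19150 + 1/435 = 8330251/435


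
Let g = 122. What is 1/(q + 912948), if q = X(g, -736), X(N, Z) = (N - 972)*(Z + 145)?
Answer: 1/1415298 ≈ 7.0656e-7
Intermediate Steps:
X(N, Z) = (-972 + N)*(145 + Z)
q = 502350 (q = -140940 - 972*(-736) + 145*122 + 122*(-736) = -140940 + 715392 + 17690 - 89792 = 502350)
1/(q + 912948) = 1/(502350 + 912948) = 1/1415298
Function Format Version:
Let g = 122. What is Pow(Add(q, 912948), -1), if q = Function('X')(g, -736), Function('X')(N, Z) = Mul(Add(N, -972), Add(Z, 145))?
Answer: Rational(1, 1415298) ≈ 7.0656e-7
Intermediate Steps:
Function('X')(N, Z) = Mul(Add(-972, N), Add(145, Z))
q = 502350 (q = Add(-140940, Mul(-972, -736), Mul(145, 122), Mul(122, -736)) = Add(-140940, 715392, 17690, -89792) = 502350)
Pow(Add(q, 912948), -1) = Pow(Add(502350, 912948), -1) = Pow(1415298, -1) = Rational(1, 1415298)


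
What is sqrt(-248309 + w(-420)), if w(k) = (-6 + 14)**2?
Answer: I*sqrt(248245) ≈ 498.24*I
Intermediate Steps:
w(k) = 64 (w(k) = 8**2 = 64)
sqrt(-248309 + w(-420)) = sqrt(-248309 + 64) = sqrt(-248245) = I*sqrt(248245)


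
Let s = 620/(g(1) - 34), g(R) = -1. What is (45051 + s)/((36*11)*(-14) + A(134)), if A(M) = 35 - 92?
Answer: -315233/39207 ≈ -8.0402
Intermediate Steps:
A(M) = -57
s = -124/7 (s = 620/(-1 - 34) = 620/(-35) = 620*(-1/35) = -124/7 ≈ -17.714)
(45051 + s)/((36*11)*(-14) + A(134)) = (45051 - 124/7)/((36*11)*(-14) - 57) = 315233/(7*(396*(-14) - 57)) = 315233/(7*(-5544 - 57)) = (315233/7)/(-5601) = (315233/7)*(-1/5601) = -315233/39207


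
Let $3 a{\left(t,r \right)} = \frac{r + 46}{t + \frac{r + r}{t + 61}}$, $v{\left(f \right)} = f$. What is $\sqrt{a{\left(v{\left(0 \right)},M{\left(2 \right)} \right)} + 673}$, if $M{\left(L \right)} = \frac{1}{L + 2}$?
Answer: $\frac{\sqrt{91938}}{6} \approx 50.535$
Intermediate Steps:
$M{\left(L \right)} = \frac{1}{2 + L}$
$a{\left(t,r \right)} = \frac{46 + r}{3 \left(t + \frac{2 r}{61 + t}\right)}$ ($a{\left(t,r \right)} = \frac{\left(r + 46\right) \frac{1}{t + \frac{r + r}{t + 61}}}{3} = \frac{\left(46 + r\right) \frac{1}{t + \frac{2 r}{61 + t}}}{3} = \frac{\frac{1}{t + \frac{2 r}{61 + t}} \left(46 + r\right)}{3} = \frac{46 + r}{3 \left(t + \frac{2 r}{61 + t}\right)}$)
$\sqrt{a{\left(v{\left(0 \right)},M{\left(2 \right)} \right)} + 673} = \sqrt{\frac{2806 + 46 \cdot 0 + \frac{61}{2 + 2} + \frac{1}{2 + 2} \cdot 0}{3 \left(0^{2} + \frac{2}{2 + 2} + 61 \cdot 0\right)} + 673} = \sqrt{\frac{2806 + 0 + \frac{61}{4} + \frac{1}{4} \cdot 0}{3 \left(0 + \frac{2}{4} + 0\right)} + 673} = \sqrt{\frac{2806 + 0 + 61 \cdot \frac{1}{4} + \frac{1}{4} \cdot 0}{3 \left(0 + 2 \cdot \frac{1}{4} + 0\right)} + 673} = \sqrt{\frac{2806 + 0 + \frac{61}{4} + 0}{3 \left(0 + \frac{1}{2} + 0\right)} + 673} = \sqrt{\frac{1}{3} \frac{1}{\frac{1}{2}} \cdot \frac{11285}{4} + 673} = \sqrt{\frac{1}{3} \cdot 2 \cdot \frac{11285}{4} + 673} = \sqrt{\frac{11285}{6} + 673} = \sqrt{\frac{15323}{6}} = \frac{\sqrt{91938}}{6}$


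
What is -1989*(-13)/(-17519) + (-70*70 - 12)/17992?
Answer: -68909059/39400231 ≈ -1.7490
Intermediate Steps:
-1989*(-13)/(-17519) + (-70*70 - 12)/17992 = 25857*(-1/17519) + (-4900 - 12)*(1/17992) = -25857/17519 - 4912*1/17992 = -25857/17519 - 614/2249 = -68909059/39400231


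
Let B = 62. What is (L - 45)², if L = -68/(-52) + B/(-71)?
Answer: 1692005956/851929 ≈ 1986.1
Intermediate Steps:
L = 401/923 (L = -68/(-52) + 62/(-71) = -68*(-1/52) + 62*(-1/71) = 17/13 - 62/71 = 401/923 ≈ 0.43445)
(L - 45)² = (401/923 - 45)² = (-41134/923)² = 1692005956/851929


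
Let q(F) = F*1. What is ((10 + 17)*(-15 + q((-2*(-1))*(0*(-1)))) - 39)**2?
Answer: 197136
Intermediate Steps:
q(F) = F
((10 + 17)*(-15 + q((-2*(-1))*(0*(-1)))) - 39)**2 = ((10 + 17)*(-15 + (-2*(-1))*(0*(-1))) - 39)**2 = (27*(-15 + 2*0) - 39)**2 = (27*(-15 + 0) - 39)**2 = (27*(-15) - 39)**2 = (-405 - 39)**2 = (-444)**2 = 197136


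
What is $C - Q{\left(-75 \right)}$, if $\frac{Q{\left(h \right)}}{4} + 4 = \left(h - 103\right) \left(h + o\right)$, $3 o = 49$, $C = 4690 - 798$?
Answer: $- \frac{113588}{3} \approx -37863.0$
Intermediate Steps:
$C = 3892$
$o = \frac{49}{3}$ ($o = \frac{1}{3} \cdot 49 = \frac{49}{3} \approx 16.333$)
$Q{\left(h \right)} = -16 + 4 \left(-103 + h\right) \left(\frac{49}{3} + h\right)$ ($Q{\left(h \right)} = -16 + 4 \left(h - 103\right) \left(h + \frac{49}{3}\right) = -16 + 4 \left(-103 + h\right) \left(\frac{49}{3} + h\right)$)
$C - Q{\left(-75 \right)} = 3892 - \left(- \frac{20236}{3} + 4 \left(-75\right)^{2} - -26000\right) = 3892 - \left(- \frac{20236}{3} + 4 \cdot 5625 + 26000\right) = 3892 - \left(- \frac{20236}{3} + 22500 + 26000\right) = 3892 - \frac{125264}{3} = - \frac{113588}{3}$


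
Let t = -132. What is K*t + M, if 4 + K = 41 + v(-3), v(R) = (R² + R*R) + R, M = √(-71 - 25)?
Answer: -6864 + 4*I*√6 ≈ -6864.0 + 9.798*I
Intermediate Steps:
M = 4*I*√6 (M = √(-96) = 4*I*√6 ≈ 9.798*I)
v(R) = R + 2*R² (v(R) = (R² + R²) + R = 2*R² + R = R + 2*R²)
K = 52 (K = -4 + (41 - 3*(1 + 2*(-3))) = -4 + (41 - 3*(1 - 6)) = -4 + (41 - 3*(-5)) = -4 + (41 + 15) = -4 + 56 = 52)
K*t + M = 52*(-132) + 4*I*√6 = -6864 + 4*I*√6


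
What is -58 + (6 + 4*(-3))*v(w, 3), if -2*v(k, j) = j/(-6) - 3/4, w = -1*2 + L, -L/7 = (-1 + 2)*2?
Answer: -247/4 ≈ -61.750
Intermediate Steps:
L = -14 (L = -7*(-1 + 2)*2 = -7*2 = -14)
w = -16 (w = -1*2 - 14 = -2 - 14 = -16)
v(k, j) = 3/8 + j/12 (v(k, j) = -(j/(-6) - 3/4)/2 = -(j*(-⅙) - 3*¼)/2 = -(-j/6 - ¾)/2 = -(-¾ - j/6)/2 = 3/8 + j/12)
-58 + (6 + 4*(-3))*v(w, 3) = -58 + (6 + 4*(-3))*(3/8 + (1/12)*3) = -58 + (6 - 12)*(3/8 + ¼) = -58 - 6*5/8 = -58 - 15/4 = -247/4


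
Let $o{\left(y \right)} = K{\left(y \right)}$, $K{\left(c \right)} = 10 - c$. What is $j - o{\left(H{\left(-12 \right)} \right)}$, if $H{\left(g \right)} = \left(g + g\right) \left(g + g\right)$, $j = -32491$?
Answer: $-31925$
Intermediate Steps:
$H{\left(g \right)} = 4 g^{2}$ ($H{\left(g \right)} = 2 g 2 g = 4 g^{2}$)
$o{\left(y \right)} = 10 - y$
$j - o{\left(H{\left(-12 \right)} \right)} = -32491 - \left(10 - 4 \left(-12\right)^{2}\right) = -32491 - \left(10 - 4 \cdot 144\right) = -32491 - \left(10 - 576\right) = -32491 - -566 = -32491 + 566 = -31925$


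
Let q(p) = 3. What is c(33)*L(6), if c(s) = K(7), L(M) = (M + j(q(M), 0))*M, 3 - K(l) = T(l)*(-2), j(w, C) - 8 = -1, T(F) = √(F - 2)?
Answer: 234 + 156*√5 ≈ 582.83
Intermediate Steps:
T(F) = √(-2 + F)
j(w, C) = 7 (j(w, C) = 8 - 1 = 7)
K(l) = 3 + 2*√(-2 + l) (K(l) = 3 - √(-2 + l)*(-2) = 3 - (-2)*√(-2 + l) = 3 + 2*√(-2 + l))
L(M) = M*(7 + M) (L(M) = (M + 7)*M = (7 + M)*M = M*(7 + M))
c(s) = 3 + 2*√5 (c(s) = 3 + 2*√(-2 + 7) = 3 + 2*√5)
c(33)*L(6) = (3 + 2*√5)*(6*(7 + 6)) = (3 + 2*√5)*(6*13) = (3 + 2*√5)*78 = 234 + 156*√5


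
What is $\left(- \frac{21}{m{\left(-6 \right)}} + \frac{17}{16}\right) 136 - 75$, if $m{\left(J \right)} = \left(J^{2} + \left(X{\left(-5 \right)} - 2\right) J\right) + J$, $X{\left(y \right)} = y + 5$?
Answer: $\frac{3}{2} \approx 1.5$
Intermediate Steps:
$X{\left(y \right)} = 5 + y$
$m{\left(J \right)} = J^{2} - J$ ($m{\left(J \right)} = \left(J^{2} + \left(\left(5 - 5\right) - 2\right) J\right) + J = \left(J^{2} + \left(0 - 2\right) J\right) + J = \left(J^{2} - 2 J\right) + J = J^{2} - J$)
$\left(- \frac{21}{m{\left(-6 \right)}} + \frac{17}{16}\right) 136 - 75 = \left(- \frac{21}{\left(-6\right) \left(-1 - 6\right)} + \frac{17}{16}\right) 136 - 75 = \left(- \frac{21}{\left(-6\right) \left(-7\right)} + 17 \cdot \frac{1}{16}\right) 136 - 75 = \left(- \frac{21}{42} + \frac{17}{16}\right) 136 - 75 = \left(\left(-21\right) \frac{1}{42} + \frac{17}{16}\right) 136 - 75 = \left(- \frac{1}{2} + \frac{17}{16}\right) 136 - 75 = \frac{9}{16} \cdot 136 - 75 = \frac{153}{2} - 75 = \frac{3}{2}$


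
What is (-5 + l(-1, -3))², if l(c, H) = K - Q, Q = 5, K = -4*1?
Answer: 196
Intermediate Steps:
K = -4
l(c, H) = -9 (l(c, H) = -4 - 1*5 = -4 - 5 = -9)
(-5 + l(-1, -3))² = (-5 - 9)² = (-14)² = 196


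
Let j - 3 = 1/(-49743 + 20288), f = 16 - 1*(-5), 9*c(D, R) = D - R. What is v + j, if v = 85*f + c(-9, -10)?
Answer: 474019306/265095 ≈ 1788.1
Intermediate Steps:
c(D, R) = -R/9 + D/9 (c(D, R) = (D - R)/9 = -R/9 + D/9)
f = 21 (f = 16 + 5 = 21)
v = 16066/9 (v = 85*21 + (-⅑*(-10) + (⅑)*(-9)) = 1785 + (10/9 - 1) = 1785 + ⅑ = 16066/9 ≈ 1785.1)
j = 88364/29455 (j = 3 + 1/(-49743 + 20288) = 3 + 1/(-29455) = 3 - 1/29455 = 88364/29455 ≈ 3.0000)
v + j = 16066/9 + 88364/29455 = 474019306/265095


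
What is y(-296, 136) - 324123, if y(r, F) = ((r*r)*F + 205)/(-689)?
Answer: -235236728/689 ≈ -3.4142e+5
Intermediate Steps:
y(r, F) = -205/689 - F*r²/689 (y(r, F) = (r²*F + 205)*(-1/689) = (F*r² + 205)*(-1/689) = (205 + F*r²)*(-1/689) = -205/689 - F*r²/689)
y(-296, 136) - 324123 = (-205/689 - 1/689*136*(-296)²) - 324123 = (-205/689 - 1/689*136*87616) - 324123 = (-205/689 - 11915776/689) - 324123 = -11915981/689 - 324123 = -235236728/689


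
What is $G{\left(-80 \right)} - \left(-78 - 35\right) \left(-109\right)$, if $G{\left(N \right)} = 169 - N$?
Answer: $-12068$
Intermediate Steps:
$G{\left(-80 \right)} - \left(-78 - 35\right) \left(-109\right) = \left(169 - -80\right) - \left(-78 - 35\right) \left(-109\right) = \left(169 + 80\right) - \left(-113\right) \left(-109\right) = 249 - 12317 = -12068$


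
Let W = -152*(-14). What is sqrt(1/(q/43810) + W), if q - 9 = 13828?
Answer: sqrt(408038545802)/13837 ≈ 46.165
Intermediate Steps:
q = 13837 (q = 9 + 13828 = 13837)
W = 2128
sqrt(1/(q/43810) + W) = sqrt(1/(13837/43810) + 2128) = sqrt(43810/13837 + 2128) = sqrt(29488946/13837) = sqrt(408038545802)/13837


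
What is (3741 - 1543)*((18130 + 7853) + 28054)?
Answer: 118773326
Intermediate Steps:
(3741 - 1543)*((18130 + 7853) + 28054) = 2198*(25983 + 28054) = 2198*54037 = 118773326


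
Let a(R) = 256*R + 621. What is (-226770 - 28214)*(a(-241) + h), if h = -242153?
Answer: 77318288352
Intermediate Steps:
a(R) = 621 + 256*R
(-226770 - 28214)*(a(-241) + h) = (-226770 - 28214)*((621 + 256*(-241)) - 242153) = -254984*((621 - 61696) - 242153) = -254984*(-61075 - 242153) = -254984*(-303228) = 77318288352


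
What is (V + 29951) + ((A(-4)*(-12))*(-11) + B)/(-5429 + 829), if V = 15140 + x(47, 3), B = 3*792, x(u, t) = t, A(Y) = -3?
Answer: 10371521/230 ≈ 45094.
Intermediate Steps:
B = 2376
V = 15143 (V = 15140 + 3 = 15143)
(V + 29951) + ((A(-4)*(-12))*(-11) + B)/(-5429 + 829) = (15143 + 29951) + (-3*(-12)*(-11) + 2376)/(-5429 + 829) = 45094 + (36*(-11) + 2376)/(-4600) = 45094 + (-396 + 2376)*(-1/4600) = 45094 + 1980*(-1/4600) = 45094 - 99/230 = 10371521/230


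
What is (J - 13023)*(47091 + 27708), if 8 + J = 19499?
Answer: 483799932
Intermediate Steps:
J = 19491 (J = -8 + 19499 = 19491)
(J - 13023)*(47091 + 27708) = (19491 - 13023)*(47091 + 27708) = 6468*74799 = 483799932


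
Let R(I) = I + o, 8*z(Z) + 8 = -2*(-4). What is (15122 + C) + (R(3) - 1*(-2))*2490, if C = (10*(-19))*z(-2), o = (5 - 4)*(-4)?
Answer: 17612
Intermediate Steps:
z(Z) = 0 (z(Z) = -1 + (-2*(-4))/8 = -1 + (⅛)*8 = -1 + 1 = 0)
o = -4 (o = 1*(-4) = -4)
R(I) = -4 + I (R(I) = I - 4 = -4 + I)
C = 0 (C = (10*(-19))*0 = -190*0 = 0)
(15122 + C) + (R(3) - 1*(-2))*2490 = (15122 + 0) + ((-4 + 3) - 1*(-2))*2490 = 15122 + (-1 + 2)*2490 = 15122 + 1*2490 = 15122 + 2490 = 17612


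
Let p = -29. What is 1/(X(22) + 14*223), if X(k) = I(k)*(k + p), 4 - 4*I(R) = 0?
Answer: 1/3115 ≈ 0.00032103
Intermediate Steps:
I(R) = 1 (I(R) = 1 - 1/4*0 = 1 + 0 = 1)
X(k) = -29 + k (X(k) = 1*(k - 29) = 1*(-29 + k) = -29 + k)
1/(X(22) + 14*223) = 1/((-29 + 22) + 14*223) = 1/(-7 + 3122) = 1/3115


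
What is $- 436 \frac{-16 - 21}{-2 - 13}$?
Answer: $- \frac{16132}{15} \approx -1075.5$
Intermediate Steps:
$- 436 \frac{-16 - 21}{-2 - 13} = - 436 \frac{-16 - 21}{-15} = - 436 \left(\left(-37\right) \left(- \frac{1}{15}\right)\right) = \left(-436\right) \frac{37}{15} = - \frac{16132}{15}$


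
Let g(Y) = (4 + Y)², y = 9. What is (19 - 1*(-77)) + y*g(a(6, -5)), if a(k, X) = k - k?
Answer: 240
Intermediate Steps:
a(k, X) = 0
(19 - 1*(-77)) + y*g(a(6, -5)) = (19 - 1*(-77)) + 9*(4 + 0)² = (19 + 77) + 9*4² = 96 + 9*16 = 96 + 144 = 240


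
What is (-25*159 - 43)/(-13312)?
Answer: 2009/6656 ≈ 0.30183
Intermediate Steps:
(-25*159 - 43)/(-13312) = (-3975 - 43)*(-1/13312) = -4018*(-1/13312) = 2009/6656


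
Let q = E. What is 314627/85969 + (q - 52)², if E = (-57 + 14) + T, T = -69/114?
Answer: 1135132416029/124139236 ≈ 9144.0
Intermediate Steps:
T = -23/38 (T = -69*1/114 = -23/38 ≈ -0.60526)
E = -1657/38 (E = (-57 + 14) - 23/38 = -43 - 23/38 = -1657/38 ≈ -43.605)
q = -1657/38 ≈ -43.605
314627/85969 + (q - 52)² = 314627/85969 + (-1657/38 - 52)² = 314627*(1/85969) + (-3633/38)² = 314627/85969 + 13198689/1444 = 1135132416029/124139236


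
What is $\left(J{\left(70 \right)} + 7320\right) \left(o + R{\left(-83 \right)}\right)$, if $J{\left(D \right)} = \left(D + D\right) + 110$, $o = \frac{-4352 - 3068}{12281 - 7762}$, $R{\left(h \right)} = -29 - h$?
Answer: $\frac{1791107420}{4519} \approx 3.9635 \cdot 10^{5}$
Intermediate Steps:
$o = - \frac{7420}{4519} \approx -1.642$
$J{\left(D \right)} = 110 + 2 D$ ($J{\left(D \right)} = 2 D + 110 = 110 + 2 D$)
$\left(J{\left(70 \right)} + 7320\right) \left(o + R{\left(-83 \right)}\right) = \left(\left(110 + 2 \cdot 70\right) + 7320\right) \left(- \frac{7420}{4519} - -54\right) = \left(\left(110 + 140\right) + 7320\right) \left(- \frac{7420}{4519} + \left(-29 + 83\right)\right) = \left(250 + 7320\right) \left(- \frac{7420}{4519} + 54\right) = 7570 \cdot \frac{236606}{4519} = \frac{1791107420}{4519}$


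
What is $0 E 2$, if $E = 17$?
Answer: $0$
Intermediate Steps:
$0 E 2 = 0 \cdot 17 \cdot 2 = 0 \cdot 2 = 0$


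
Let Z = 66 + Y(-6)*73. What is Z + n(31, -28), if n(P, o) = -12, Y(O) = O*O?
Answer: 2682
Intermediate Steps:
Y(O) = O²
Z = 2694 (Z = 66 + (-6)²*73 = 66 + 36*73 = 66 + 2628 = 2694)
Z + n(31, -28) = 2694 - 12 = 2682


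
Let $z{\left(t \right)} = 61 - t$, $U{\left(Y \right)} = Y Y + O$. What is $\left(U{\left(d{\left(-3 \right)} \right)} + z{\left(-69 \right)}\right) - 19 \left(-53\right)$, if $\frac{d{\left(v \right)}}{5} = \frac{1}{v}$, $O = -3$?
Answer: $\frac{10231}{9} \approx 1136.8$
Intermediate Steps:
$d{\left(v \right)} = \frac{5}{v}$
$U{\left(Y \right)} = -3 + Y^{2}$ ($U{\left(Y \right)} = Y Y - 3 = Y^{2} - 3 = -3 + Y^{2}$)
$\left(U{\left(d{\left(-3 \right)} \right)} + z{\left(-69 \right)}\right) - 19 \left(-53\right) = \left(\left(-3 + \left(\frac{5}{-3}\right)^{2}\right) + \left(61 - -69\right)\right) - 19 \left(-53\right) = \left(\left(-3 + \left(5 \left(- \frac{1}{3}\right)\right)^{2}\right) + \left(61 + 69\right)\right) - -1007 = \left(\left(-3 + \left(- \frac{5}{3}\right)^{2}\right) + 130\right) + 1007 = \left(\left(-3 + \frac{25}{9}\right) + 130\right) + 1007 = \left(- \frac{2}{9} + 130\right) + 1007 = \frac{1168}{9} + 1007 = \frac{10231}{9}$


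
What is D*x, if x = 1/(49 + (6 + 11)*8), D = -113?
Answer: -113/185 ≈ -0.61081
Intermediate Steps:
x = 1/185 (x = 1/(49 + 17*8) = 1/(49 + 136) = 1/185 ≈ 0.0054054)
D*x = -113*1/185 = -113/185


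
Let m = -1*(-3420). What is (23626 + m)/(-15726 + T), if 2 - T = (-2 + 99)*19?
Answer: -27046/17567 ≈ -1.5396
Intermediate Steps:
m = 3420
T = -1841 (T = 2 - (-2 + 99)*19 = 2 - 97*19 = 2 - 1*1843 = 2 - 1843 = -1841)
(23626 + m)/(-15726 + T) = (23626 + 3420)/(-15726 - 1841) = 27046/(-17567) = 27046*(-1/17567) = -27046/17567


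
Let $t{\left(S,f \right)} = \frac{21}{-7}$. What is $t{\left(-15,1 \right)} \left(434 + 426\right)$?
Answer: $-2580$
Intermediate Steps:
$t{\left(S,f \right)} = -3$ ($t{\left(S,f \right)} = 21 \left(- \frac{1}{7}\right) = -3$)
$t{\left(-15,1 \right)} \left(434 + 426\right) = - 3 \left(434 + 426\right) = \left(-3\right) 860 = -2580$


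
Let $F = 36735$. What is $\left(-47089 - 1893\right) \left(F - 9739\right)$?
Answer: $-1322318072$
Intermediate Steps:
$\left(-47089 - 1893\right) \left(F - 9739\right) = \left(-47089 - 1893\right) \left(36735 - 9739\right) = \left(-48982\right) 26996 = -1322318072$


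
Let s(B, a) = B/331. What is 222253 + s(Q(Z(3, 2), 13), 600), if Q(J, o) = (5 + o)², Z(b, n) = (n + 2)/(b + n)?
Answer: 73566067/331 ≈ 2.2225e+5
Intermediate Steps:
Z(b, n) = (2 + n)/(b + n)
s(B, a) = B/331 (s(B, a) = B*(1/331) = B/331)
222253 + s(Q(Z(3, 2), 13), 600) = 222253 + (5 + 13)²/331 = 222253 + (1/331)*18² = 222253 + (1/331)*324 = 222253 + 324/331 = 73566067/331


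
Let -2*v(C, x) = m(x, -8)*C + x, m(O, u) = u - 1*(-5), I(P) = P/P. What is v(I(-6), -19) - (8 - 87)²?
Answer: -6230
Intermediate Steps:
I(P) = 1
m(O, u) = 5 + u (m(O, u) = u + 5 = 5 + u)
v(C, x) = -x/2 + 3*C/2 (v(C, x) = -((5 - 8)*C + x)/2 = -(-3*C + x)/2 = -(x - 3*C)/2 = -x/2 + 3*C/2)
v(I(-6), -19) - (8 - 87)² = (-½*(-19) + (3/2)*1) - (8 - 87)² = (19/2 + 3/2) - 1*(-79)² = 11 - 1*6241 = 11 - 6241 = -6230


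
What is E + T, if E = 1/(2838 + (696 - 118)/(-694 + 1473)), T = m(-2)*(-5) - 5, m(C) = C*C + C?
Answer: -33169921/2211380 ≈ -15.000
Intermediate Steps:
m(C) = C + C² (m(C) = C² + C = C + C²)
T = -15 (T = -2*(1 - 2)*(-5) - 5 = -2*(-1)*(-5) - 5 = 2*(-5) - 5 = -10 - 5 = -15)
E = 779/2211380 (E = 1/(2838 + 578/779) = 1/(2211380/779) = 779/2211380 ≈ 0.00035227)
E + T = 779/2211380 - 15 = -33169921/2211380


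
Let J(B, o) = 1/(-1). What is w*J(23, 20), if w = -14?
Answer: 14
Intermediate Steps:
J(B, o) = -1
w*J(23, 20) = -14*(-1) = 14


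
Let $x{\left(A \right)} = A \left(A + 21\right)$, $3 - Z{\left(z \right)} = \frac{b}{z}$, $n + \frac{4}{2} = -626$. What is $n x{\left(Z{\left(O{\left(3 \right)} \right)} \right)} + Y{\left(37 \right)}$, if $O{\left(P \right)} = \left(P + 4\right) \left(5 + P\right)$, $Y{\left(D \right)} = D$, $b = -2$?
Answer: $- \frac{8973933}{196} \approx -45785.0$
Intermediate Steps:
$n = -628$ ($n = -2 - 626 = -628$)
$O{\left(P \right)} = \left(4 + P\right) \left(5 + P\right)$
$Z{\left(z \right)} = 3 + \frac{2}{z}$ ($Z{\left(z \right)} = 3 - - \frac{2}{z} = 3 + \frac{2}{z}$)
$x{\left(A \right)} = A \left(21 + A\right)$
$n x{\left(Z{\left(O{\left(3 \right)} \right)} \right)} + Y{\left(37 \right)} = - 628 \left(3 + \frac{2}{20 + 3^{2} + 9 \cdot 3}\right) \left(21 + \left(3 + \frac{2}{20 + 3^{2} + 9 \cdot 3}\right)\right) + 37 = - 628 \left(3 + \frac{2}{20 + 9 + 27}\right) \left(21 + \left(3 + \frac{2}{20 + 9 + 27}\right)\right) + 37 = - 628 \left(3 + \frac{2}{56}\right) \left(21 + \left(3 + \frac{2}{56}\right)\right) + 37 = - 628 \left(3 + 2 \cdot \frac{1}{56}\right) \left(21 + \left(3 + 2 \cdot \frac{1}{56}\right)\right) + 37 = - 628 \left(3 + \frac{1}{28}\right) \left(21 + \left(3 + \frac{1}{28}\right)\right) + 37 = - 628 \frac{85 \left(21 + \frac{85}{28}\right)}{28} + 37 = - 628 \cdot \frac{85}{28} \cdot \frac{673}{28} + 37 = \left(-628\right) \frac{57205}{784} + 37 = - \frac{8981185}{196} + 37 = - \frac{8973933}{196}$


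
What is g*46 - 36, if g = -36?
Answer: -1692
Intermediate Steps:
g*46 - 36 = -36*46 - 36 = -1656 - 36 = -1692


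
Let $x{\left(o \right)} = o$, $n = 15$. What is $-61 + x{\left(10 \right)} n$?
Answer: $89$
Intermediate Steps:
$-61 + x{\left(10 \right)} n = -61 + 10 \cdot 15 = -61 + 150 = 89$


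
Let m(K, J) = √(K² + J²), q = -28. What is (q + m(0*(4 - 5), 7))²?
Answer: 441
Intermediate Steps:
m(K, J) = √(J² + K²)
(q + m(0*(4 - 5), 7))² = (-28 + √(7² + (0*(4 - 5))²))² = (-28 + √(49 + (0*(-1))²))² = (-28 + √(49 + 0²))² = (-28 + √(49 + 0))² = (-28 + √49)² = (-28 + 7)² = (-21)² = 441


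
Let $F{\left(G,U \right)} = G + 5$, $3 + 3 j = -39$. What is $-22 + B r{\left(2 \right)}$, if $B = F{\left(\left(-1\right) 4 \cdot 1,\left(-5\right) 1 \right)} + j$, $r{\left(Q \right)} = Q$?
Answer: $-48$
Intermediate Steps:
$j = -14$ ($j = -1 + \frac{1}{3} \left(-39\right) = -1 - 13 = -14$)
$F{\left(G,U \right)} = 5 + G$
$B = -13$ ($B = \left(5 + \left(-1\right) 4 \cdot 1\right) - 14 = \left(5 - 4\right) - 14 = 1 - 14 = -13$)
$-22 + B r{\left(2 \right)} = -22 - 26 = -48$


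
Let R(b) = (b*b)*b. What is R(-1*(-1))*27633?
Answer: 27633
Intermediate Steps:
R(b) = b³ (R(b) = b²*b = b³)
R(-1*(-1))*27633 = (-1*(-1))³*27633 = 1³*27633 = 1*27633 = 27633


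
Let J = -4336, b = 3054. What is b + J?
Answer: -1282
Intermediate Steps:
b + J = 3054 - 4336 = -1282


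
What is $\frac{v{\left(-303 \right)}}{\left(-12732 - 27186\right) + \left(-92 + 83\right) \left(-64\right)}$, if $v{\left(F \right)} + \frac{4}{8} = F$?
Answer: $\frac{607}{78684} \approx 0.0077144$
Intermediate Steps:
$v{\left(F \right)} = - \frac{1}{2} + F$
$\frac{v{\left(-303 \right)}}{\left(-12732 - 27186\right) + \left(-92 + 83\right) \left(-64\right)} = \frac{- \frac{1}{2} - 303}{\left(-12732 - 27186\right) + \left(-92 + 83\right) \left(-64\right)} = - \frac{607}{2 \left(-39918 - -576\right)} = - \frac{607}{2 \left(-39918 + 576\right)} = - \frac{607}{2 \left(-39342\right)} = \left(- \frac{607}{2}\right) \left(- \frac{1}{39342}\right) = \frac{607}{78684}$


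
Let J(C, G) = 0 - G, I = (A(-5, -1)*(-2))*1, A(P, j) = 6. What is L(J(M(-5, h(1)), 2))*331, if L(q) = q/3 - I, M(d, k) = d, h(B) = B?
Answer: 11254/3 ≈ 3751.3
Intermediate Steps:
I = -12 (I = (6*(-2))*1 = -12*1 = -12)
J(C, G) = -G
L(q) = 12 + q/3 (L(q) = q/3 - 1*(-12) = q*(⅓) + 12 = q/3 + 12 = 12 + q/3)
L(J(M(-5, h(1)), 2))*331 = (12 + (-1*2)/3)*331 = (12 + (⅓)*(-2))*331 = (12 - ⅔)*331 = (34/3)*331 = 11254/3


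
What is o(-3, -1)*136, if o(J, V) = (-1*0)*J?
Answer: 0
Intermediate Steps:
o(J, V) = 0 (o(J, V) = 0*J = 0)
o(-3, -1)*136 = 0*136 = 0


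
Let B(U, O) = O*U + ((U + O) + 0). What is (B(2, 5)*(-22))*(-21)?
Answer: 7854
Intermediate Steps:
B(U, O) = O + U + O*U (B(U, O) = O*U + ((O + U) + 0) = O*U + (O + U) = O + U + O*U)
(B(2, 5)*(-22))*(-21) = ((5 + 2 + 5*2)*(-22))*(-21) = ((5 + 2 + 10)*(-22))*(-21) = (17*(-22))*(-21) = -374*(-21) = 7854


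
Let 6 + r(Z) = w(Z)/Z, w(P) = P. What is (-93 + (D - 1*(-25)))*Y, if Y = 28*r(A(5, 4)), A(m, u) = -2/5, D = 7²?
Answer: 2660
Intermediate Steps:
D = 49
A(m, u) = -⅖ (A(m, u) = -2*⅕ = -⅖)
r(Z) = -5 (r(Z) = -6 + Z/Z = -6 + 1 = -5)
Y = -140 (Y = 28*(-5) = -140)
(-93 + (D - 1*(-25)))*Y = (-93 + (49 - 1*(-25)))*(-140) = (-93 + (49 + 25))*(-140) = (-93 + 74)*(-140) = -19*(-140) = 2660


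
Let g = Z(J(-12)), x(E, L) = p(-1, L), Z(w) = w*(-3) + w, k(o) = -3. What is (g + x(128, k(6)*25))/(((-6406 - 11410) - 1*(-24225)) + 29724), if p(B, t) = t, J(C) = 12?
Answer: -99/36133 ≈ -0.0027399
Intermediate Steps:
Z(w) = -2*w (Z(w) = -3*w + w = -2*w)
x(E, L) = L
g = -24 (g = -2*12 = -24)
(g + x(128, k(6)*25))/(((-6406 - 11410) - 1*(-24225)) + 29724) = (-24 - 3*25)/(((-6406 - 11410) - 1*(-24225)) + 29724) = (-24 - 75)/((-17816 + 24225) + 29724) = -99/(6409 + 29724) = -99/36133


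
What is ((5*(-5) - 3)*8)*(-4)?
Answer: 896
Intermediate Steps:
((5*(-5) - 3)*8)*(-4) = ((-25 - 3)*8)*(-4) = -28*8*(-4) = -224*(-4) = 896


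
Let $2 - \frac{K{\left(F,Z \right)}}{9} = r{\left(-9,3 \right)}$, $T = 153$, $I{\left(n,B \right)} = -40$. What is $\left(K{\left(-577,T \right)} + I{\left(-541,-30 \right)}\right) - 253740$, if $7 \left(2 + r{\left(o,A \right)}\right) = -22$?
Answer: $- \frac{1776010}{7} \approx -2.5372 \cdot 10^{5}$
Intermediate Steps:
$r{\left(o,A \right)} = - \frac{36}{7}$ ($r{\left(o,A \right)} = -2 + \frac{1}{7} \left(-22\right) = -2 - \frac{22}{7} = - \frac{36}{7}$)
$K{\left(F,Z \right)} = \frac{450}{7}$ ($K{\left(F,Z \right)} = 18 - - \frac{324}{7} = 18 + \frac{324}{7} = \frac{450}{7}$)
$\left(K{\left(-577,T \right)} + I{\left(-541,-30 \right)}\right) - 253740 = \left(\frac{450}{7} - 40\right) - 253740 = \frac{170}{7} - 253740 = - \frac{1776010}{7}$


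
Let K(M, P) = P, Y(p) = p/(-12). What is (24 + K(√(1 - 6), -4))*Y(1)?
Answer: -5/3 ≈ -1.6667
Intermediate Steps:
Y(p) = -p/12 (Y(p) = p*(-1/12) = -p/12)
(24 + K(√(1 - 6), -4))*Y(1) = (24 - 4)*(-1/12*1) = 20*(-1/12) = -5/3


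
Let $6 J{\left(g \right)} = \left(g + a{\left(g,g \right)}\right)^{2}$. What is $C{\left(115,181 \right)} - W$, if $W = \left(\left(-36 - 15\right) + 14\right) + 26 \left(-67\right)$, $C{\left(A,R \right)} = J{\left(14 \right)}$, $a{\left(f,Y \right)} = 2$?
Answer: $\frac{5465}{3} \approx 1821.7$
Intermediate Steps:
$J{\left(g \right)} = \frac{\left(2 + g\right)^{2}}{6}$ ($J{\left(g \right)} = \frac{\left(g + 2\right)^{2}}{6} = \frac{\left(2 + g\right)^{2}}{6}$)
$C{\left(A,R \right)} = \frac{128}{3}$ ($C{\left(A,R \right)} = \frac{\left(2 + 14\right)^{2}}{6} = \frac{16^{2}}{6} = \frac{1}{6} \cdot 256 = \frac{128}{3}$)
$W = -1779$ ($W = \left(-51 + 14\right) - 1742 = -37 - 1742 = -1779$)
$C{\left(115,181 \right)} - W = \frac{128}{3} - -1779 = \frac{128}{3} + 1779 = \frac{5465}{3}$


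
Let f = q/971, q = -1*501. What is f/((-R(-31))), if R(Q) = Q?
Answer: -501/30101 ≈ -0.016644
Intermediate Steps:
q = -501
f = -501/971 ≈ -0.51596
f/((-R(-31))) = -501/(971*((-1*(-31)))) = -501/971/31 = -501/971*1/31 = -501/30101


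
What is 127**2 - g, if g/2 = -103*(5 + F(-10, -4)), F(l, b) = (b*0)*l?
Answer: 17159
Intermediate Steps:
F(l, b) = 0 (F(l, b) = 0*l = 0)
g = -1030 (g = 2*(-103*(5 + 0)) = 2*(-103*5) = 2*(-515) = -1030)
127**2 - g = 127**2 - 1*(-1030) = 16129 + 1030 = 17159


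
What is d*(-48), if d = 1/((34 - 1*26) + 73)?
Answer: -16/27 ≈ -0.59259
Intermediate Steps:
d = 1/81 (d = 1/((34 - 26) + 73) = 1/(8 + 73) = 1/81 ≈ 0.012346)
d*(-48) = (1/81)*(-48) = -16/27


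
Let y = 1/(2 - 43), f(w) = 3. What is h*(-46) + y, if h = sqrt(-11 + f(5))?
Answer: -1/41 - 92*I*sqrt(2) ≈ -0.02439 - 130.11*I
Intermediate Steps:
h = 2*I*sqrt(2) (h = sqrt(-11 + 3) = sqrt(-8) = 2*I*sqrt(2) ≈ 2.8284*I)
y = -1/41 (y = 1/(-41) = -1/41 ≈ -0.024390)
h*(-46) + y = (2*I*sqrt(2))*(-46) - 1/41 = -92*I*sqrt(2) - 1/41 = -1/41 - 92*I*sqrt(2)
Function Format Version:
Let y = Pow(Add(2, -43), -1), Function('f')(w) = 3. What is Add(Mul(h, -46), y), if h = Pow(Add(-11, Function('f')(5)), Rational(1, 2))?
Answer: Add(Rational(-1, 41), Mul(-92, I, Pow(2, Rational(1, 2)))) ≈ Add(-0.024390, Mul(-130.11, I))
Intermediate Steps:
h = Mul(2, I, Pow(2, Rational(1, 2))) (h = Pow(Add(-11, 3), Rational(1, 2)) = Pow(-8, Rational(1, 2)) = Mul(2, I, Pow(2, Rational(1, 2))) ≈ Mul(2.8284, I))
y = Rational(-1, 41) (y = Pow(-41, -1) = Rational(-1, 41) ≈ -0.024390)
Add(Mul(h, -46), y) = Add(Mul(Mul(2, I, Pow(2, Rational(1, 2))), -46), Rational(-1, 41)) = Add(Mul(-92, I, Pow(2, Rational(1, 2))), Rational(-1, 41)) = Add(Rational(-1, 41), Mul(-92, I, Pow(2, Rational(1, 2))))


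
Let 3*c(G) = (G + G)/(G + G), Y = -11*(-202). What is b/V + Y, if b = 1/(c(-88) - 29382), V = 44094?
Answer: 2878723676619/1295555210 ≈ 2222.0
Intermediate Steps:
Y = 2222
c(G) = 1/3 (c(G) = ((G + G)/(G + G))/3 = ((2*G)/((2*G)))/3 = ((2*G)*(1/(2*G)))/3 = (1/3)*1 = 1/3)
b = -3/88145 (b = 1/(1/3 - 29382) = 1/(-88145/3) = -3/88145 ≈ -3.4035e-5)
b/V + Y = -3/88145/44094 + 2222 = -3/88145*1/44094 + 2222 = -1/1295555210 + 2222 = 2878723676619/1295555210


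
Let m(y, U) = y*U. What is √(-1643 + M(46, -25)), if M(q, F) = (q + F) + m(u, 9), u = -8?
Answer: 11*I*√14 ≈ 41.158*I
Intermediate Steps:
m(y, U) = U*y
M(q, F) = -72 + F + q (M(q, F) = (q + F) + 9*(-8) = (F + q) - 72 = -72 + F + q)
√(-1643 + M(46, -25)) = √(-1643 + (-72 - 25 + 46)) = √(-1643 - 51) = √(-1694) = 11*I*√14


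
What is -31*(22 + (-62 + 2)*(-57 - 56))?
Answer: -210862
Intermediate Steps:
-31*(22 + (-62 + 2)*(-57 - 56)) = -31*(22 - 60*(-113)) = -31*(22 + 6780) = -31*6802 = -210862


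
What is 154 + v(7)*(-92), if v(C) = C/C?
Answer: 62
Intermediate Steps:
v(C) = 1
154 + v(7)*(-92) = 154 + 1*(-92) = 154 - 92 = 62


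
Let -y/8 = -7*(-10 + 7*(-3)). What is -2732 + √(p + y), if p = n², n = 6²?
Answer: -2732 + 2*I*√110 ≈ -2732.0 + 20.976*I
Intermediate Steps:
n = 36
y = -1736 (y = -(-56)*(-10 + 7*(-3)) = -(-56)*(-10 - 21) = -(-56)*(-31) = -8*217 = -1736)
p = 1296 (p = 36² = 1296)
-2732 + √(p + y) = -2732 + √(1296 - 1736) = -2732 + √(-440) = -2732 + 2*I*√110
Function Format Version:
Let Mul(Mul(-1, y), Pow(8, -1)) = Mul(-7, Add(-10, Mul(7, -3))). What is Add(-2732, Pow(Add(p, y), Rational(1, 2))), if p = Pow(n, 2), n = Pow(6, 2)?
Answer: Add(-2732, Mul(2, I, Pow(110, Rational(1, 2)))) ≈ Add(-2732.0, Mul(20.976, I))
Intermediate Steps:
n = 36
y = -1736 (y = Mul(-8, Mul(-7, Add(-10, Mul(7, -3)))) = Mul(-8, Mul(-7, Add(-10, -21))) = Mul(-8, Mul(-7, -31)) = Mul(-8, 217) = -1736)
p = 1296 (p = Pow(36, 2) = 1296)
Add(-2732, Pow(Add(p, y), Rational(1, 2))) = Add(-2732, Pow(Add(1296, -1736), Rational(1, 2))) = Add(-2732, Pow(-440, Rational(1, 2))) = Add(-2732, Mul(2, I, Pow(110, Rational(1, 2))))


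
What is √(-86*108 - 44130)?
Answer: I*√53418 ≈ 231.12*I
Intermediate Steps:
√(-86*108 - 44130) = √(-9288 - 44130) = √(-53418) = I*√53418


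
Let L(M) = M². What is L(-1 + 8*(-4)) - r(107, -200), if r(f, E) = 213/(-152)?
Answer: 165741/152 ≈ 1090.4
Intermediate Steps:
r(f, E) = -213/152 (r(f, E) = 213*(-1/152) = -213/152)
L(-1 + 8*(-4)) - r(107, -200) = (-1 + 8*(-4))² - 1*(-213/152) = (-1 - 32)² + 213/152 = (-33)² + 213/152 = 1089 + 213/152 = 165741/152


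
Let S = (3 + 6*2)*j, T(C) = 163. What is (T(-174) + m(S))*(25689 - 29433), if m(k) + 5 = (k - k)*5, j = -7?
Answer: -591552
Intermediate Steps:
S = -105 (S = (3 + 6*2)*(-7) = (3 + 12)*(-7) = 15*(-7) = -105)
m(k) = -5 (m(k) = -5 + (k - k)*5 = -5 + 0*5 = -5 + 0 = -5)
(T(-174) + m(S))*(25689 - 29433) = (163 - 5)*(25689 - 29433) = 158*(-3744) = -591552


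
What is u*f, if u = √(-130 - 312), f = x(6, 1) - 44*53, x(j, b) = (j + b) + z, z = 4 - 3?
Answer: -2324*I*√442 ≈ -48859.0*I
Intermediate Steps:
z = 1
x(j, b) = 1 + b + j (x(j, b) = (j + b) + 1 = (b + j) + 1 = 1 + b + j)
f = -2324 (f = (1 + 1 + 6) - 44*53 = 8 - 2332 = -2324)
u = I*√442 (u = √(-442) = I*√442 ≈ 21.024*I)
u*f = (I*√442)*(-2324) = -2324*I*√442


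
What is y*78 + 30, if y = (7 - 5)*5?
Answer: 810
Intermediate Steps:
y = 10 (y = 2*5 = 10)
y*78 + 30 = 10*78 + 30 = 780 + 30 = 810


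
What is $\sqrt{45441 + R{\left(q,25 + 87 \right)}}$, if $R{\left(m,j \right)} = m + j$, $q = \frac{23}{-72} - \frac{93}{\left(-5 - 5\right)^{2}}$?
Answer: $\frac{\sqrt{163986302}}{60} \approx 213.43$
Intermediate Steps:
$q = - \frac{2249}{1800}$ ($q = 23 \left(- \frac{1}{72}\right) - \frac{93}{\left(-10\right)^{2}} = - \frac{23}{72} - \frac{93}{100} = - \frac{2249}{1800} \approx -1.2494$)
$R{\left(m,j \right)} = j + m$
$\sqrt{45441 + R{\left(q,25 + 87 \right)}} = \sqrt{45441 + \left(\left(25 + 87\right) - \frac{2249}{1800}\right)} = \sqrt{45441 + \left(112 - \frac{2249}{1800}\right)} = \sqrt{45441 + \frac{199351}{1800}} = \sqrt{\frac{81993151}{1800}} = \frac{\sqrt{163986302}}{60}$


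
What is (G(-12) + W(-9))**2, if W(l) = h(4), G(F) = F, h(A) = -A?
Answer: 256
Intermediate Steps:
W(l) = -4 (W(l) = -1*4 = -4)
(G(-12) + W(-9))**2 = (-12 - 4)**2 = (-16)**2 = 256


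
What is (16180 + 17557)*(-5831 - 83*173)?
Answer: -681150030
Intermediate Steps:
(16180 + 17557)*(-5831 - 83*173) = 33737*(-5831 - 14359) = 33737*(-20190) = -681150030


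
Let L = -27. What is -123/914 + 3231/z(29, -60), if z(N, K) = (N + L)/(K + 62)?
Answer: 2953011/914 ≈ 3230.9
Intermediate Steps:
z(N, K) = (-27 + N)/(62 + K) (z(N, K) = (N - 27)/(K + 62) = (-27 + N)/(62 + K))
-123/914 + 3231/z(29, -60) = -123/914 + 3231/(((-27 + 29)/(62 - 60))) = -123*1/914 + 3231/((2/2)) = -123/914 + 3231/(((½)*2)) = -123/914 + 3231/1 = -123/914 + 3231*1 = -123/914 + 3231 = 2953011/914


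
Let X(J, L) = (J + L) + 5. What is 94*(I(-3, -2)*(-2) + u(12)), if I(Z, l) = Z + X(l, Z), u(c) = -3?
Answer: 282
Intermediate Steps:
X(J, L) = 5 + J + L
I(Z, l) = 5 + l + 2*Z (I(Z, l) = Z + (5 + l + Z) = Z + (5 + Z + l) = 5 + l + 2*Z)
94*(I(-3, -2)*(-2) + u(12)) = 94*((5 - 2 + 2*(-3))*(-2) - 3) = 94*((5 - 2 - 6)*(-2) - 3) = 94*(-3*(-2) - 3) = 94*(6 - 3) = 94*3 = 282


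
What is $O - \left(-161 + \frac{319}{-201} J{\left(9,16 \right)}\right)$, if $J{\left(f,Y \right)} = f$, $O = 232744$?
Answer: $\frac{15605592}{67} \approx 2.3292 \cdot 10^{5}$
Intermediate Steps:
$O - \left(-161 + \frac{319}{-201} J{\left(9,16 \right)}\right) = 232744 - \left(-161 + \frac{319}{-201} \cdot 9\right) = 232744 - \left(-161 + 319 \left(- \frac{1}{201}\right) 9\right) = 232744 - \left(-161 - \frac{957}{67}\right) = 232744 - - \frac{11744}{67} = 232744 + \frac{11744}{67} = \frac{15605592}{67}$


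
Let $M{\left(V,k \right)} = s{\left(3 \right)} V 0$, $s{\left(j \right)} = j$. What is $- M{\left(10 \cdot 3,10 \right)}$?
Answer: $0$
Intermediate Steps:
$M{\left(V,k \right)} = 0$ ($M{\left(V,k \right)} = 3 V 0 = 0$)
$- M{\left(10 \cdot 3,10 \right)} = \left(-1\right) 0 = 0$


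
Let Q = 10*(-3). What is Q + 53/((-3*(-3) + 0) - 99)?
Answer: -2753/90 ≈ -30.589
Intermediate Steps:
Q = -30
Q + 53/((-3*(-3) + 0) - 99) = -30 + 53/((-3*(-3) + 0) - 99) = -30 + 53/((9 + 0) - 99) = -30 + 53/(9 - 99) = -30 + 53/(-90) = -30 + 53*(-1/90) = -30 - 53/90 = -2753/90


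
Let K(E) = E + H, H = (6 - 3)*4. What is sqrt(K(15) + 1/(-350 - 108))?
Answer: sqrt(5663170)/458 ≈ 5.1959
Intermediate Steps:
H = 12 (H = 3*4 = 12)
K(E) = 12 + E (K(E) = E + 12 = 12 + E)
sqrt(K(15) + 1/(-350 - 108)) = sqrt((12 + 15) + 1/(-350 - 108)) = sqrt(27 + 1/(-458)) = sqrt(27 - 1/458) = sqrt(12365/458) = sqrt(5663170)/458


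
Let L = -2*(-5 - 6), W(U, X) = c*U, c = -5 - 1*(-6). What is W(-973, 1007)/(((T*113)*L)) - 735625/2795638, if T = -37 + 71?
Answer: -32449061637/118149253156 ≈ -0.27464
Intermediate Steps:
T = 34
c = 1 (c = -5 + 6 = 1)
W(U, X) = U (W(U, X) = 1*U = U)
L = 22 (L = -2*(-11) = 22)
W(-973, 1007)/(((T*113)*L)) - 735625/2795638 = -973/((34*113)*22) - 735625/2795638 = -973/(3842*22) - 735625*1/2795638 = -973/84524 - 735625/2795638 = -32449061637/118149253156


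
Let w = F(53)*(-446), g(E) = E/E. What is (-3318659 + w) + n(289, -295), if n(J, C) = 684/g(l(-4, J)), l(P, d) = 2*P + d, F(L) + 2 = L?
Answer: -3340721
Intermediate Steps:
F(L) = -2 + L
l(P, d) = d + 2*P
g(E) = 1
w = -22746 (w = (-2 + 53)*(-446) = 51*(-446) = -22746)
n(J, C) = 684 (n(J, C) = 684/1 = 684*1 = 684)
(-3318659 + w) + n(289, -295) = (-3318659 - 22746) + 684 = -3341405 + 684 = -3340721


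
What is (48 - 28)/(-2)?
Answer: -10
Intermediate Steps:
(48 - 28)/(-2) = -½*20 = -10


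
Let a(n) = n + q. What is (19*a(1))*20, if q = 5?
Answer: 2280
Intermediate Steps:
a(n) = 5 + n (a(n) = n + 5 = 5 + n)
(19*a(1))*20 = (19*(5 + 1))*20 = (19*6)*20 = 114*20 = 2280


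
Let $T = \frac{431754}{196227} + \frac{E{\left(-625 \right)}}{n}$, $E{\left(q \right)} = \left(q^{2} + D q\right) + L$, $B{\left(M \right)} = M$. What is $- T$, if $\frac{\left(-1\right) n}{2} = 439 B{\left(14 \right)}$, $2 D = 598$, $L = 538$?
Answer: $\frac{414044062}{28714551} \approx 14.419$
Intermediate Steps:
$D = 299$ ($D = \frac{1}{2} \cdot 598 = 299$)
$E{\left(q \right)} = 538 + q^{2} + 299 q$ ($E{\left(q \right)} = \left(q^{2} + 299 q\right) + 538 = 538 + q^{2} + 299 q$)
$n = -12292$ ($n = - 2 \cdot 439 \cdot 14 = \left(-2\right) 6146 = -12292$)
$T = - \frac{414044062}{28714551}$ ($T = \frac{431754}{196227} + \frac{538 + \left(-625\right)^{2} + 299 \left(-625\right)}{-12292} = 431754 \cdot \frac{1}{196227} + \left(538 + 390625 - 186875\right) \left(- \frac{1}{12292}\right) = \frac{143918}{65409} + 204288 \left(- \frac{1}{12292}\right) = \frac{143918}{65409} - \frac{7296}{439} = - \frac{414044062}{28714551} \approx -14.419$)
$- T = \left(-1\right) \left(- \frac{414044062}{28714551}\right) = \frac{414044062}{28714551}$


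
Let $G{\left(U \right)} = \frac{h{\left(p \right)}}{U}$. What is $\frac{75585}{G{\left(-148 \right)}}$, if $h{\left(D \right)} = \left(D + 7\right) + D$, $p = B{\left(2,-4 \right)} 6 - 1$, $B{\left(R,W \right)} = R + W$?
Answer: $\frac{11186580}{19} \approx 5.8877 \cdot 10^{5}$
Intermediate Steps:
$p = -13$ ($p = \left(2 - 4\right) 6 - 1 = \left(-2\right) 6 - 1 = -12 - 1 = -13$)
$h{\left(D \right)} = 7 + 2 D$ ($h{\left(D \right)} = \left(7 + D\right) + D = 7 + 2 D$)
$G{\left(U \right)} = - \frac{19}{U}$ ($G{\left(U \right)} = \frac{7 + 2 \left(-13\right)}{U} = \frac{7 - 26}{U} = - \frac{19}{U}$)
$\frac{75585}{G{\left(-148 \right)}} = \frac{75585}{\left(-19\right) \frac{1}{-148}} = \frac{75585}{\left(-19\right) \left(- \frac{1}{148}\right)} = \frac{75585}{\frac{19}{148}} = 75585 \cdot \frac{148}{19} = \frac{11186580}{19}$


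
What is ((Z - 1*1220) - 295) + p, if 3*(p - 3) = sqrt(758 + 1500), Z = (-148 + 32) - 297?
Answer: -1925 + sqrt(2258)/3 ≈ -1909.2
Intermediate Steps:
Z = -413 (Z = -116 - 297 = -413)
p = 3 + sqrt(2258)/3 (p = 3 + sqrt(758 + 1500)/3 = 3 + sqrt(2258)/3 ≈ 18.839)
((Z - 1*1220) - 295) + p = ((-413 - 1*1220) - 295) + (3 + sqrt(2258)/3) = ((-413 - 1220) - 295) + (3 + sqrt(2258)/3) = (-1633 - 295) + (3 + sqrt(2258)/3) = -1928 + (3 + sqrt(2258)/3) = -1925 + sqrt(2258)/3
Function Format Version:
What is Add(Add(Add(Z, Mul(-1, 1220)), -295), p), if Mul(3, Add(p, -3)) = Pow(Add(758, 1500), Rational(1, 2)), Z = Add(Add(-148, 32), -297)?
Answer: Add(-1925, Mul(Rational(1, 3), Pow(2258, Rational(1, 2)))) ≈ -1909.2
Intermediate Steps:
Z = -413 (Z = Add(-116, -297) = -413)
p = Add(3, Mul(Rational(1, 3), Pow(2258, Rational(1, 2)))) (p = Add(3, Mul(Rational(1, 3), Pow(Add(758, 1500), Rational(1, 2)))) = Add(3, Mul(Rational(1, 3), Pow(2258, Rational(1, 2)))) ≈ 18.839)
Add(Add(Add(Z, Mul(-1, 1220)), -295), p) = Add(Add(Add(-413, Mul(-1, 1220)), -295), Add(3, Mul(Rational(1, 3), Pow(2258, Rational(1, 2))))) = Add(Add(Add(-413, -1220), -295), Add(3, Mul(Rational(1, 3), Pow(2258, Rational(1, 2))))) = Add(Add(-1633, -295), Add(3, Mul(Rational(1, 3), Pow(2258, Rational(1, 2))))) = Add(-1928, Add(3, Mul(Rational(1, 3), Pow(2258, Rational(1, 2))))) = Add(-1925, Mul(Rational(1, 3), Pow(2258, Rational(1, 2))))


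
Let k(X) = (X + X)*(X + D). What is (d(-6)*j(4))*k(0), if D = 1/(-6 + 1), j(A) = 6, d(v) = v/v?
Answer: 0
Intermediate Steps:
d(v) = 1
D = -⅕ (D = 1/(-5) = -⅕ ≈ -0.20000)
k(X) = 2*X*(-⅕ + X) (k(X) = (X + X)*(X - ⅕) = (2*X)*(-⅕ + X) = 2*X*(-⅕ + X))
(d(-6)*j(4))*k(0) = (1*6)*((⅖)*0*(-1 + 5*0)) = 6*((⅖)*0*(-1 + 0)) = 6*((⅖)*0*(-1)) = 6*0 = 0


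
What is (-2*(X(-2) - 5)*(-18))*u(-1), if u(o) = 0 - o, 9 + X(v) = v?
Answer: -576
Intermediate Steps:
X(v) = -9 + v
u(o) = -o
(-2*(X(-2) - 5)*(-18))*u(-1) = (-2*((-9 - 2) - 5)*(-18))*(-1*(-1)) = (-2*(-11 - 5)*(-18))*1 = (-2*(-16)*(-18))*1 = (32*(-18))*1 = -576*1 = -576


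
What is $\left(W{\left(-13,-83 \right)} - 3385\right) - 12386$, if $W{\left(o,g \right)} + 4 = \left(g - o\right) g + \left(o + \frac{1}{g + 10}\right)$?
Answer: $- \frac{728395}{73} \approx -9978.0$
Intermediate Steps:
$W{\left(o,g \right)} = -4 + o + \frac{1}{10 + g} + g \left(g - o\right)$ ($W{\left(o,g \right)} = -4 + \left(\left(g - o\right) g + \left(o + \frac{1}{g + 10}\right)\right) = -4 + \left(g \left(g - o\right) + \left(o + \frac{1}{10 + g}\right)\right) = -4 + \left(o + \frac{1}{10 + g} + g \left(g - o\right)\right) = -4 + o + \frac{1}{10 + g} + g \left(g - o\right)$)
$\left(W{\left(-13,-83 \right)} - 3385\right) - 12386 = \left(\frac{-39 + \left(-83\right)^{3} - -332 + 10 \left(-13\right) + 10 \left(-83\right)^{2} - - 13 \left(-83\right)^{2} - \left(-747\right) \left(-13\right)}{10 - 83} - 3385\right) - 12386 = \left(\frac{-39 - 571787 + 332 - 130 + 10 \cdot 6889 - \left(-13\right) 6889 - 9711}{-73} - 3385\right) - 12386 = \left(- \frac{-39 - 571787 + 332 - 130 + 68890 + 89557 - 9711}{73} - 3385\right) - 12386 = \left(\left(- \frac{1}{73}\right) \left(-422888\right) - 3385\right) - 12386 = \left(\frac{422888}{73} - 3385\right) - 12386 = \frac{175783}{73} - 12386 = - \frac{728395}{73}$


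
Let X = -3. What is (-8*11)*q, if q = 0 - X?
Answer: -264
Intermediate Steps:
q = 3 (q = 0 - 1*(-3) = 0 + 3 = 3)
(-8*11)*q = -8*11*3 = -88*3 = -264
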